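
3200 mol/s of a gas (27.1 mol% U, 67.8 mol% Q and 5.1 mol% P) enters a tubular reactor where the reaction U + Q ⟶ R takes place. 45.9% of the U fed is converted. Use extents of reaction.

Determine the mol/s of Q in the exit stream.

U reacted = 0.459 × 867.2 = 398 mol/s; ν_U = −1, so ξ = 398/1 = 398 mol/s.
Outlet amounts (n = n₀ + ν ξ):
  U: 867.2 − 1(398) = 469.2
  Q: 2170 − 1(398) = 1772
  R: 0 + 1(398) = 398
  P: 163.2 (inert)

1770 mol/s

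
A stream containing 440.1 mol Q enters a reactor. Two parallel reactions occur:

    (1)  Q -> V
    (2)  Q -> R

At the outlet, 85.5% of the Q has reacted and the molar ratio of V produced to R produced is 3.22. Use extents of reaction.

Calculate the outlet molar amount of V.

287 mol

Conversion of Q: Q consumed = 0.855 × 440.1 = 376.3 mol = 1ξ₁ + 1ξ₂.
Selectivity: 1ξ₁ / (1ξ₂) = 3.22 → ξ₁ = 3.22 ξ₂.
Substitute: (1·3.22 + 1) ξ₂ = 376.3 → ξ₂ = 89.17 mol, ξ₁ = 287.1 mol.
Outlet amounts (n = n₀ + Σ ν·ξ):
  Q: 440.1 − 1(287.1) − 1(89.17) = 63.81
  V: 0 + 1(287.1) = 287.1
  R: 0 + 1(89.17) = 89.17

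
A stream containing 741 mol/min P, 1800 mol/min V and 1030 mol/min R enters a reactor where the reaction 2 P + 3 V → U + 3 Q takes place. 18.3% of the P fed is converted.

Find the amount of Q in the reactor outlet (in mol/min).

203 mol/min

P reacted = 0.183 × 741 = 135.6 mol/min; ν_P = −2, so ξ = 135.6/2 = 67.8 mol/min.
Outlet amounts (n = n₀ + ν ξ):
  P: 741 − 2(67.8) = 605.4
  V: 1800 − 3(67.8) = 1597
  U: 0 + 1(67.8) = 67.8
  Q: 0 + 3(67.8) = 203.4
  R: 1030 (inert)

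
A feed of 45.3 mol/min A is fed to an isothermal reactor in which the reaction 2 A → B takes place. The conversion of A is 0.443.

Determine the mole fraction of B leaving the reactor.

0.285

A reacted = 0.443 × 45.3 = 20.07 mol/min; ν_A = −2, so ξ = 20.07/2 = 10.03 mol/min.
Outlet amounts (n = n₀ + ν ξ):
  A: 45.3 − 2(10.03) = 25.23
  B: 0 + 1(10.03) = 10.03
Total out = 35.27 mol/min; y_B = 10.03 / 35.27 = 0.2845.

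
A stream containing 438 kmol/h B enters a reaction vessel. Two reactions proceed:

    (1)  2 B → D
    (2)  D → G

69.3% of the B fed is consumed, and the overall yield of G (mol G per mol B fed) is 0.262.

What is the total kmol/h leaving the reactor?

Conversion of B: B consumed = 2ξ₁ = 0.693 × 438 → ξ₁ = 151.8 kmol/h.
Yield of G: 1ξ₂ / 438 = 0.262 → ξ₂ = 114.8 kmol/h.
Outlet amounts (n = n₀ + Σ ν·ξ):
  B: 438 − 2(151.8) = 134.5
  D: 0 + 1(151.8) − 1(114.8) = 37.01
  G: 0 + 1(114.8) = 114.8
Total out = 134.5 + 37.01 + 114.8 = 286.2 kmol/h.

286 kmol/h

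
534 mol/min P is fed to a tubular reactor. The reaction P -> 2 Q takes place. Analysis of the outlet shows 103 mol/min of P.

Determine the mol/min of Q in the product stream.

862 mol/min

For P: n = n₀ − 1ξ → 103 = 534 − 1ξ, giving ξ = 431 mol/min.
Outlet amounts (n = n₀ + ν ξ):
  P: 534 − 1(431) = 103
  Q: 0 + 2(431) = 862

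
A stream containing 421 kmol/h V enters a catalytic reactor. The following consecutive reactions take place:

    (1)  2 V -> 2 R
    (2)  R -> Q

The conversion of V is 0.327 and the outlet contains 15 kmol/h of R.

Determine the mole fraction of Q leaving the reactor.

0.291

Conversion of V: V consumed = 2ξ₁ = 0.327 × 421 → ξ₁ = 68.83 kmol/h.
R balance: n_R = 0 + 2ξ₁ − 1ξ₂ = 15 → ξ₂ = (2·68.83 − 15)/1 = 122.7 kmol/h.
Outlet amounts (n = n₀ + Σ ν·ξ):
  V: 421 − 2(68.83) = 283.3
  R: 0 + 2(68.83) − 1(122.7) = 15
  Q: 0 + 1(122.7) = 122.7
Total out = 421 kmol/h; y_Q = 122.7 / 421 = 0.2914.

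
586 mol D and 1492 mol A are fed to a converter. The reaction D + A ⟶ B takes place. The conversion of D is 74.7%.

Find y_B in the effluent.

0.267

D reacted = 0.747 × 586 = 437.7 mol; ν_D = −1, so ξ = 437.7/1 = 437.7 mol.
Outlet amounts (n = n₀ + ν ξ):
  D: 586 − 1(437.7) = 148.3
  A: 1492 − 1(437.7) = 1054
  B: 0 + 1(437.7) = 437.7
Total out = 1640 mol; y_B = 437.7 / 1640 = 0.2669.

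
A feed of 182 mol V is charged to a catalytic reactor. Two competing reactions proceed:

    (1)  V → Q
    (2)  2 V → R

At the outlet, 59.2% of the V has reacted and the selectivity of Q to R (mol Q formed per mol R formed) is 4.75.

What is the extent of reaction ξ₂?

ξ₂ = 16 mol

Conversion of V: V consumed = 0.592 × 182 = 107.7 mol = 1ξ₁ + 2ξ₂.
Selectivity: 1ξ₁ / (1ξ₂) = 4.75 → ξ₁ = 4.75 ξ₂.
Substitute: (1·4.75 + 2) ξ₂ = 107.7 → ξ₂ = 15.96 mol, ξ₁ = 75.82 mol.
Outlet amounts (n = n₀ + Σ ν·ξ):
  V: 182 − 1(75.82) − 2(15.96) = 74.26
  Q: 0 + 1(75.82) = 75.82
  R: 0 + 1(15.96) = 15.96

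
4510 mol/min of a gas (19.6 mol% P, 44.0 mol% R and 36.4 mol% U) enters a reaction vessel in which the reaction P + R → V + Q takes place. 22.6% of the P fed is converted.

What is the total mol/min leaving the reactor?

4510 mol/min

P reacted = 0.226 × 884 = 199.8 mol/min; ν_P = −1, so ξ = 199.8/1 = 199.8 mol/min.
Outlet amounts (n = n₀ + ν ξ):
  P: 884 − 1(199.8) = 684.2
  R: 1984 − 1(199.8) = 1785
  V: 0 + 1(199.8) = 199.8
  Q: 0 + 1(199.8) = 199.8
  U: 1642 (inert)
Total out = 684.2 + 1785 + 199.8 + 199.8 + 1642 = 4510 mol/min.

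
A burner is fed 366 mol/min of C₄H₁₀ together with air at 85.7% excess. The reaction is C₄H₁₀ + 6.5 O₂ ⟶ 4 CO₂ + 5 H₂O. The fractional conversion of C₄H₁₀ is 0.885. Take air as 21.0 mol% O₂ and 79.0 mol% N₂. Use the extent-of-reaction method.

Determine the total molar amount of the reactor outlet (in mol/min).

21900 mol/min

Stoichiometric O₂ = 6.5 × 366 = 2379 mol/min; O₂ fed = 2379 × 1.857 = 4418 mol/min.
N₂ fed = 4418 × 79/21 = 16620 mol/min.
Fuel reacted = 0.885 × 366 → ξ = 323.9 mol/min.
Outlet (n = n₀ + ν ξ):
  C₄H₁₀: 366 − 1(323.9) = 42.09
  O₂: 4418 − 6.5(323.9) = 2312
  N₂: 16620 (inert)
  CO₂: 0 + 4(323.9) = 1296
  H₂O: 0 + 5(323.9) = 1620
Total out = 42.09 + 2312 + 16620 + 1296 + 1620 = 21890 mol/min.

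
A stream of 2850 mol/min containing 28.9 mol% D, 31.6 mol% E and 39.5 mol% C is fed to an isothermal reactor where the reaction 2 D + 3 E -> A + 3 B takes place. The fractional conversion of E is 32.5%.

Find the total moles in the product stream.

E reacted = 0.325 × 900.6 = 292.7 mol/min; ν_E = −3, so ξ = 292.7/3 = 97.56 mol/min.
Outlet amounts (n = n₀ + ν ξ):
  D: 823.6 − 2(97.56) = 628.5
  E: 900.6 − 3(97.56) = 607.9
  A: 0 + 1(97.56) = 97.56
  B: 0 + 3(97.56) = 292.7
  C: 1126 (inert)
Total out = 628.5 + 607.9 + 97.56 + 292.7 + 1126 = 2752 mol/min.

2750 mol/min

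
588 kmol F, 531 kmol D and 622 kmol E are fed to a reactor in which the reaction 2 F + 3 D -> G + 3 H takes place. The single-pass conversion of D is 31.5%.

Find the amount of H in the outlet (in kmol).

D reacted = 0.315 × 531 = 167.3 kmol; ν_D = −3, so ξ = 167.3/3 = 55.76 kmol.
Outlet amounts (n = n₀ + ν ξ):
  F: 588 − 2(55.76) = 476.5
  D: 531 − 3(55.76) = 363.7
  G: 0 + 1(55.76) = 55.76
  H: 0 + 3(55.76) = 167.3
  E: 622 (inert)

167 kmol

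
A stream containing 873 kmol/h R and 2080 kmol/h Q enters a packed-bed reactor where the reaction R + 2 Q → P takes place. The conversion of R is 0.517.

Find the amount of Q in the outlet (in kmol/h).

R reacted = 0.517 × 873 = 451.3 kmol/h; ν_R = −1, so ξ = 451.3/1 = 451.3 kmol/h.
Outlet amounts (n = n₀ + ν ξ):
  R: 873 − 1(451.3) = 421.7
  Q: 2080 − 2(451.3) = 1177
  P: 0 + 1(451.3) = 451.3

1180 kmol/h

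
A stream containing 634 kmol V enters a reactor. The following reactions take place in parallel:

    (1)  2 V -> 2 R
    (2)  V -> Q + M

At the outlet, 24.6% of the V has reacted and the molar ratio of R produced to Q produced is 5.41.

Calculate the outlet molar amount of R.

Conversion of V: V consumed = 0.246 × 634 = 156 kmol = 2ξ₁ + 1ξ₂.
Selectivity: 2ξ₁ / (1ξ₂) = 5.41 → ξ₁ = 2.705 ξ₂.
Substitute: (2·2.705 + 1) ξ₂ = 156 → ξ₂ = 24.33 kmol, ξ₁ = 65.82 kmol.
Outlet amounts (n = n₀ + Σ ν·ξ):
  V: 634 − 2(65.82) − 1(24.33) = 478
  R: 0 + 2(65.82) = 131.6
  Q: 0 + 1(24.33) = 24.33
  M: 0 + 1(24.33) = 24.33

132 kmol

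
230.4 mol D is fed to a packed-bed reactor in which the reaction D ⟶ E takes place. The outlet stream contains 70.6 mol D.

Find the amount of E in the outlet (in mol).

For D: n = n₀ − 1ξ → 70.6 = 230.4 − 1ξ, giving ξ = 159.8 mol.
Outlet amounts (n = n₀ + ν ξ):
  D: 230.4 − 1(159.8) = 70.6
  E: 0 + 1(159.8) = 159.8

160 mol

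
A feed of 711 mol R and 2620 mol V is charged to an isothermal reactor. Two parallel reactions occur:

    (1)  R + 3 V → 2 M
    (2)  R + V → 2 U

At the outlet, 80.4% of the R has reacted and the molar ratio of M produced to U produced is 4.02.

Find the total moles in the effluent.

2420 mol

Conversion of R: R consumed = 0.804 × 711 = 571.6 mol = 1ξ₁ + 1ξ₂.
Selectivity: 2ξ₁ / (2ξ₂) = 4.02 → ξ₁ = 4.02 ξ₂.
Substitute: (1·4.02 + 1) ξ₂ = 571.6 → ξ₂ = 113.9 mol, ξ₁ = 457.8 mol.
Outlet amounts (n = n₀ + Σ ν·ξ):
  R: 711 − 1(457.8) − 1(113.9) = 139.4
  V: 2620 − 3(457.8) − 1(113.9) = 1133
  M: 0 + 2(457.8) = 915.5
  U: 0 + 2(113.9) = 227.7
Total out = 139.4 + 1133 + 915.5 + 227.7 = 2415 mol.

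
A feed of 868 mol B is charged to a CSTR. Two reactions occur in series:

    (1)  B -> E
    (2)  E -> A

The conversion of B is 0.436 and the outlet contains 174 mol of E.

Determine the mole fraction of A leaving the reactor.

Conversion of B: B consumed = 1ξ₁ = 0.436 × 868 → ξ₁ = 378.4 mol.
E balance: n_E = 0 + 1ξ₁ − 1ξ₂ = 174 → ξ₂ = (1·378.4 − 174)/1 = 204.4 mol.
Outlet amounts (n = n₀ + Σ ν·ξ):
  B: 868 − 1(378.4) = 489.6
  E: 0 + 1(378.4) − 1(204.4) = 174
  A: 0 + 1(204.4) = 204.4
Total out = 868 mol; y_A = 204.4 / 868 = 0.2355.

0.236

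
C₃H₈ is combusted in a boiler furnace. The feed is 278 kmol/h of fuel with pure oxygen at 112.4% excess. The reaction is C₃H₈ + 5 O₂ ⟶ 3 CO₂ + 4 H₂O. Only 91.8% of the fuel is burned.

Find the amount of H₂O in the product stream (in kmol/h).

Stoichiometric O₂ = 5 × 278 = 1390 kmol/h; O₂ fed = 1390 × 2.124 = 2952 kmol/h.
Fuel reacted = 0.918 × 278 → ξ = 255.2 kmol/h.
Outlet (n = n₀ + ν ξ):
  C₃H₈: 278 − 1(255.2) = 22.8
  O₂: 2952 − 5(255.2) = 1676
  CO₂: 0 + 3(255.2) = 765.6
  H₂O: 0 + 4(255.2) = 1021

1020 kmol/h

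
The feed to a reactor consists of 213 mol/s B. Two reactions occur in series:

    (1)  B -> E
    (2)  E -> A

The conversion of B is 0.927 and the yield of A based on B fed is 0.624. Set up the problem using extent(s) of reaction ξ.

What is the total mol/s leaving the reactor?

213 mol/s

Conversion of B: B consumed = 1ξ₁ = 0.927 × 213 → ξ₁ = 197.5 mol/s.
Yield of A: 1ξ₂ / 213 = 0.624 → ξ₂ = 132.9 mol/s.
Outlet amounts (n = n₀ + Σ ν·ξ):
  B: 213 − 1(197.5) = 15.55
  E: 0 + 1(197.5) − 1(132.9) = 64.54
  A: 0 + 1(132.9) = 132.9
Total out = 15.55 + 64.54 + 132.9 = 213 mol/s.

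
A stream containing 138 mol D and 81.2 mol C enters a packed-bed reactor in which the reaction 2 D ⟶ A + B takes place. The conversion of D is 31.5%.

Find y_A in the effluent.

D reacted = 0.315 × 138 = 43.47 mol; ν_D = −2, so ξ = 43.47/2 = 21.73 mol.
Outlet amounts (n = n₀ + ν ξ):
  D: 138 − 2(21.73) = 94.53
  A: 0 + 1(21.73) = 21.73
  B: 0 + 1(21.73) = 21.73
  C: 81.2 (inert)
Total out = 219.2 mol; y_A = 21.73 / 219.2 = 0.09916.

0.0992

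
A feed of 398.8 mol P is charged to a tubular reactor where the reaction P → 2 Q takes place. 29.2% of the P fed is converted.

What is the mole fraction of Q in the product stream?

P reacted = 0.292 × 398.8 = 116.4 mol; ν_P = −1, so ξ = 116.4/1 = 116.4 mol.
Outlet amounts (n = n₀ + ν ξ):
  P: 398.8 − 1(116.4) = 282.4
  Q: 0 + 2(116.4) = 232.9
Total out = 515.2 mol; y_Q = 232.9 / 515.2 = 0.452.

0.452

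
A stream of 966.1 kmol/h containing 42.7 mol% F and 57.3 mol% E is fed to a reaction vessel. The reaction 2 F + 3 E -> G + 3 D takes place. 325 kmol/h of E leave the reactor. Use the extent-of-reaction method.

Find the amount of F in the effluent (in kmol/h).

For E: n = n₀ − 3ξ → 325 = 553.6 − 3ξ, giving ξ = 76.19 kmol/h.
Outlet amounts (n = n₀ + ν ξ):
  F: 412.5 − 2(76.19) = 260.1
  E: 553.6 − 3(76.19) = 325
  G: 0 + 1(76.19) = 76.19
  D: 0 + 3(76.19) = 228.6

260 kmol/h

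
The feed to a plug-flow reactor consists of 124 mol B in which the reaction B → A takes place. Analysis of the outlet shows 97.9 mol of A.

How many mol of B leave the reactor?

For A: n = n₀ + 1ξ → 97.9 = 0 + 1ξ, giving ξ = 97.9 mol.
Outlet amounts (n = n₀ + ν ξ):
  B: 124 − 1(97.9) = 26.1
  A: 0 + 1(97.9) = 97.9

26.1 mol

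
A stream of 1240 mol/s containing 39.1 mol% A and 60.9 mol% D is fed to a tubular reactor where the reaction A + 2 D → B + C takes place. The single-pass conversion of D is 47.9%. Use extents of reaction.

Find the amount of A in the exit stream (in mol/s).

304 mol/s

D reacted = 0.479 × 755.2 = 361.7 mol/s; ν_D = −2, so ξ = 361.7/2 = 180.9 mol/s.
Outlet amounts (n = n₀ + ν ξ):
  A: 484.8 − 1(180.9) = 304
  D: 755.2 − 2(180.9) = 393.4
  B: 0 + 1(180.9) = 180.9
  C: 0 + 1(180.9) = 180.9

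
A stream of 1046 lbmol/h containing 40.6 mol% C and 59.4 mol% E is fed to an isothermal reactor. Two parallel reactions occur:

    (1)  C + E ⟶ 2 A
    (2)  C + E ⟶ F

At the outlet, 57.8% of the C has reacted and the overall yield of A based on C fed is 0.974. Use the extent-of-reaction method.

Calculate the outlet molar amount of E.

Yield of A: 2ξ₁ / 424.7 = 0.974 → ξ₁ = 206.8 lbmol/h.
Conversion of C: 1ξ₁ + 1ξ₂ = 0.578 × 424.7 = 245.5 → ξ₂ = 38.65 lbmol/h.
Outlet amounts (n = n₀ + Σ ν·ξ):
  C: 424.7 − 1(206.8) − 1(38.65) = 179.2
  E: 621.3 − 1(206.8) − 1(38.65) = 375.9
  A: 0 + 2(206.8) = 413.6
  F: 0 + 1(38.65) = 38.65

376 lbmol/h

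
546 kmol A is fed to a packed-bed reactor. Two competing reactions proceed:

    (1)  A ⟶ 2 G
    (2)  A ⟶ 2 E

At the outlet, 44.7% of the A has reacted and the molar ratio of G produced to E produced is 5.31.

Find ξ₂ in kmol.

ξ₂ = 38.7 kmol

Conversion of A: A consumed = 0.447 × 546 = 244.1 kmol = 1ξ₁ + 1ξ₂.
Selectivity: 2ξ₁ / (2ξ₂) = 5.31 → ξ₁ = 5.31 ξ₂.
Substitute: (1·5.31 + 1) ξ₂ = 244.1 → ξ₂ = 38.68 kmol, ξ₁ = 205.4 kmol.
Outlet amounts (n = n₀ + Σ ν·ξ):
  A: 546 − 1(205.4) − 1(38.68) = 301.9
  G: 0 + 2(205.4) = 410.8
  E: 0 + 2(38.68) = 77.36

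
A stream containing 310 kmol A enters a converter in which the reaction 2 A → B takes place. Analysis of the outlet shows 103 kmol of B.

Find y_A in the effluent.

0.502

For B: n = n₀ + 1ξ → 103 = 0 + 1ξ, giving ξ = 103 kmol.
Outlet amounts (n = n₀ + ν ξ):
  A: 310 − 2(103) = 104
  B: 0 + 1(103) = 103
Total out = 207 kmol; y_A = 104 / 207 = 0.5024.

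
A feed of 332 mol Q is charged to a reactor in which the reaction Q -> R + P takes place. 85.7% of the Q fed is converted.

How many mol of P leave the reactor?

285 mol

Q reacted = 0.857 × 332 = 284.5 mol; ν_Q = −1, so ξ = 284.5/1 = 284.5 mol.
Outlet amounts (n = n₀ + ν ξ):
  Q: 332 − 1(284.5) = 47.48
  R: 0 + 1(284.5) = 284.5
  P: 0 + 1(284.5) = 284.5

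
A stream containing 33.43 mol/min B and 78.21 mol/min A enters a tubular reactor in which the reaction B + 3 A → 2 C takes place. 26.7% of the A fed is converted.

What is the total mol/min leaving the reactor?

A reacted = 0.267 × 78.21 = 20.88 mol/min; ν_A = −3, so ξ = 20.88/3 = 6.961 mol/min.
Outlet amounts (n = n₀ + ν ξ):
  B: 33.43 − 1(6.961) = 26.47
  A: 78.21 − 3(6.961) = 57.33
  C: 0 + 2(6.961) = 13.92
Total out = 26.47 + 57.33 + 13.92 = 97.72 mol/min.

97.7 mol/min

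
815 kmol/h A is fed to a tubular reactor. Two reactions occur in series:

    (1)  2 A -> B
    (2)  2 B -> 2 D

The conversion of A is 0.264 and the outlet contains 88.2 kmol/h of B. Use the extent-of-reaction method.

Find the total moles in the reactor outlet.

707 kmol/h

Conversion of A: A consumed = 2ξ₁ = 0.264 × 815 → ξ₁ = 107.6 kmol/h.
B balance: n_B = 0 + 1ξ₁ − 2ξ₂ = 88.2 → ξ₂ = (1·107.6 − 88.2)/2 = 9.69 kmol/h.
Outlet amounts (n = n₀ + Σ ν·ξ):
  A: 815 − 2(107.6) = 599.8
  B: 0 + 1(107.6) − 2(9.69) = 88.2
  D: 0 + 2(9.69) = 19.38
Total out = 599.8 + 88.2 + 19.38 = 707.4 kmol/h.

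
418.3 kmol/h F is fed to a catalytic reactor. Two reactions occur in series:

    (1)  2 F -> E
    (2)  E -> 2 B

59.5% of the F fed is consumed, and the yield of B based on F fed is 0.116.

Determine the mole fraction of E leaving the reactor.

0.315

Conversion of F: F consumed = 2ξ₁ = 0.595 × 418.3 → ξ₁ = 124.4 kmol/h.
Yield of B: 2ξ₂ / 418.3 = 0.116 → ξ₂ = 24.26 kmol/h.
Outlet amounts (n = n₀ + Σ ν·ξ):
  F: 418.3 − 2(124.4) = 169.4
  E: 0 + 1(124.4) − 1(24.26) = 100.2
  B: 0 + 2(24.26) = 48.52
Total out = 318.1 kmol/h; y_E = 100.2 / 318.1 = 0.3149.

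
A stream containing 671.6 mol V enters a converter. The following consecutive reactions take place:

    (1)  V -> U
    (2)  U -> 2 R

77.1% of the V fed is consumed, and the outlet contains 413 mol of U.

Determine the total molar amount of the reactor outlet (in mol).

776 mol

Conversion of V: V consumed = 1ξ₁ = 0.771 × 671.6 → ξ₁ = 517.8 mol.
U balance: n_U = 0 + 1ξ₁ − 1ξ₂ = 413 → ξ₂ = (1·517.8 − 413)/1 = 104.8 mol.
Outlet amounts (n = n₀ + Σ ν·ξ):
  V: 671.6 − 1(517.8) = 153.8
  U: 0 + 1(517.8) − 1(104.8) = 413
  R: 0 + 2(104.8) = 209.6
Total out = 153.8 + 413 + 209.6 = 776.4 mol.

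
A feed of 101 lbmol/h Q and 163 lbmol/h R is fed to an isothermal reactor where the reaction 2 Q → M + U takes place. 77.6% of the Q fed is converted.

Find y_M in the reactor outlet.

0.148

Q reacted = 0.776 × 101 = 78.38 lbmol/h; ν_Q = −2, so ξ = 78.38/2 = 39.19 lbmol/h.
Outlet amounts (n = n₀ + ν ξ):
  Q: 101 − 2(39.19) = 22.62
  M: 0 + 1(39.19) = 39.19
  U: 0 + 1(39.19) = 39.19
  R: 163 (inert)
Total out = 264 lbmol/h; y_M = 39.19 / 264 = 0.1484.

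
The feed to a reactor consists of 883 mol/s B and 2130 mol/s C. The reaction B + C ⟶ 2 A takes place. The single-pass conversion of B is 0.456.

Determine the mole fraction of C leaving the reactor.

B reacted = 0.456 × 883 = 402.6 mol/s; ν_B = −1, so ξ = 402.6/1 = 402.6 mol/s.
Outlet amounts (n = n₀ + ν ξ):
  B: 883 − 1(402.6) = 480.4
  C: 2130 − 1(402.6) = 1727
  A: 0 + 2(402.6) = 805.3
Total out = 3013 mol/s; y_C = 1727 / 3013 = 0.5733.

0.573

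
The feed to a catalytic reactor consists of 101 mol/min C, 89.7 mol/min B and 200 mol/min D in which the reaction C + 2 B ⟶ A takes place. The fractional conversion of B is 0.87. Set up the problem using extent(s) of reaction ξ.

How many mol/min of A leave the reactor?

39 mol/min

B reacted = 0.87 × 89.7 = 78.04 mol/min; ν_B = −2, so ξ = 78.04/2 = 39.02 mol/min.
Outlet amounts (n = n₀ + ν ξ):
  C: 101 − 1(39.02) = 61.98
  B: 89.7 − 2(39.02) = 11.66
  A: 0 + 1(39.02) = 39.02
  D: 200 (inert)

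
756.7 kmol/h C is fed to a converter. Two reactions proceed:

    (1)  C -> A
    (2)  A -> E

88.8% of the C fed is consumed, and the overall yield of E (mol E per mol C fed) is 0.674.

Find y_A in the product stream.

Conversion of C: C consumed = 1ξ₁ = 0.888 × 756.7 → ξ₁ = 671.9 kmol/h.
Yield of E: 1ξ₂ / 756.7 = 0.674 → ξ₂ = 510 kmol/h.
Outlet amounts (n = n₀ + Σ ν·ξ):
  C: 756.7 − 1(671.9) = 84.75
  A: 0 + 1(671.9) − 1(510) = 161.9
  E: 0 + 1(510) = 510
Total out = 756.7 kmol/h; y_A = 161.9 / 756.7 = 0.214.

0.214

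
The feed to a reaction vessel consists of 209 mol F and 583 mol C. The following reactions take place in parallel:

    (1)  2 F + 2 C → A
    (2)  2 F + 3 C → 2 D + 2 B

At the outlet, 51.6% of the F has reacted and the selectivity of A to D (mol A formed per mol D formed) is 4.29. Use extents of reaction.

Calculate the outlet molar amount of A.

48.3 mol

Conversion of F: F consumed = 0.516 × 209 = 107.8 mol = 2ξ₁ + 2ξ₂.
Selectivity: 1ξ₁ / (2ξ₂) = 4.29 → ξ₁ = 8.58 ξ₂.
Substitute: (2·8.58 + 2) ξ₂ = 107.8 → ξ₂ = 5.629 mol, ξ₁ = 48.29 mol.
Outlet amounts (n = n₀ + Σ ν·ξ):
  F: 209 − 2(48.29) − 2(5.629) = 101.2
  C: 583 − 2(48.29) − 3(5.629) = 469.5
  A: 0 + 1(48.29) = 48.29
  D: 0 + 2(5.629) = 11.26
  B: 0 + 2(5.629) = 11.26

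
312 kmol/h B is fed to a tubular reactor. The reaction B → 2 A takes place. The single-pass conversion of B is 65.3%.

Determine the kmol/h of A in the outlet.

B reacted = 0.653 × 312 = 203.7 kmol/h; ν_B = −1, so ξ = 203.7/1 = 203.7 kmol/h.
Outlet amounts (n = n₀ + ν ξ):
  B: 312 − 1(203.7) = 108.3
  A: 0 + 2(203.7) = 407.5

407 kmol/h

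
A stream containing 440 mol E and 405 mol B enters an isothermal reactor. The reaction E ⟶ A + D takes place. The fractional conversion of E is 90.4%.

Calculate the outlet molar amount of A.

398 mol

E reacted = 0.904 × 440 = 397.8 mol; ν_E = −1, so ξ = 397.8/1 = 397.8 mol.
Outlet amounts (n = n₀ + ν ξ):
  E: 440 − 1(397.8) = 42.24
  A: 0 + 1(397.8) = 397.8
  D: 0 + 1(397.8) = 397.8
  B: 405 (inert)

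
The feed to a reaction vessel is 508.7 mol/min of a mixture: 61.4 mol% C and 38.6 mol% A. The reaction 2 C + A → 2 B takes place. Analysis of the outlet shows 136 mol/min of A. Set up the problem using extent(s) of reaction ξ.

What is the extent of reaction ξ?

ξ = 60.4 mol/min

For A: n = n₀ − 1ξ → 136 = 196.4 − 1ξ, giving ξ = 60.36 mol/min.
Outlet amounts (n = n₀ + ν ξ):
  C: 312.3 − 2(60.36) = 191.6
  A: 196.4 − 1(60.36) = 136
  B: 0 + 2(60.36) = 120.7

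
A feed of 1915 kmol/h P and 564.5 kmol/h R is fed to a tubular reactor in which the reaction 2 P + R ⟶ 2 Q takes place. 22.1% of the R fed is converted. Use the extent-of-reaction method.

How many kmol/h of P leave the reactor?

R reacted = 0.221 × 564.5 = 124.8 kmol/h; ν_R = −1, so ξ = 124.8/1 = 124.8 kmol/h.
Outlet amounts (n = n₀ + ν ξ):
  P: 1915 − 2(124.8) = 1665
  R: 564.5 − 1(124.8) = 439.7
  Q: 0 + 2(124.8) = 249.5

1670 kmol/h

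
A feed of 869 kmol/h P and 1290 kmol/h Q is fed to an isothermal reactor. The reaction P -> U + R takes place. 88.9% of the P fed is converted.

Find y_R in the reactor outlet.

P reacted = 0.889 × 869 = 772.5 kmol/h; ν_P = −1, so ξ = 772.5/1 = 772.5 kmol/h.
Outlet amounts (n = n₀ + ν ξ):
  P: 869 − 1(772.5) = 96.46
  U: 0 + 1(772.5) = 772.5
  R: 0 + 1(772.5) = 772.5
  Q: 1290 (inert)
Total out = 2932 kmol/h; y_R = 772.5 / 2932 = 0.2635.

0.264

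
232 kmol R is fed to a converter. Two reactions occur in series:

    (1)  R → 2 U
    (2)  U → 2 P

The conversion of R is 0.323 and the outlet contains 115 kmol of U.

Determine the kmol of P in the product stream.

69.7 kmol

Conversion of R: R consumed = 1ξ₁ = 0.323 × 232 → ξ₁ = 74.94 kmol.
U balance: n_U = 0 + 2ξ₁ − 1ξ₂ = 115 → ξ₂ = (2·74.94 − 115)/1 = 34.87 kmol.
Outlet amounts (n = n₀ + Σ ν·ξ):
  R: 232 − 1(74.94) = 157.1
  U: 0 + 2(74.94) − 1(34.87) = 115
  P: 0 + 2(34.87) = 69.74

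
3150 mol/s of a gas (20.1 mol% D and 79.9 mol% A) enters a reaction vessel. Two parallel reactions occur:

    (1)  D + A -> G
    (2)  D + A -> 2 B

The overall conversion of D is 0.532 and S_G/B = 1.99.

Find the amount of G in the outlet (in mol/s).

269 mol/s

Conversion of D: D consumed = 0.532 × 633.2 = 336.8 mol/s = 1ξ₁ + 1ξ₂.
Selectivity: 1ξ₁ / (2ξ₂) = 1.99 → ξ₁ = 3.98 ξ₂.
Substitute: (1·3.98 + 1) ξ₂ = 336.8 → ξ₂ = 67.64 mol/s, ξ₁ = 269.2 mol/s.
Outlet amounts (n = n₀ + Σ ν·ξ):
  D: 633.2 − 1(269.2) − 1(67.64) = 296.3
  A: 2517 − 1(269.2) − 1(67.64) = 2180
  G: 0 + 1(269.2) = 269.2
  B: 0 + 2(67.64) = 135.3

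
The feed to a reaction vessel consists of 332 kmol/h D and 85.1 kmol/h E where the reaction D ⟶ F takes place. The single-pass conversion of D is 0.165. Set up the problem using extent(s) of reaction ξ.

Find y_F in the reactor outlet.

D reacted = 0.165 × 332 = 54.78 kmol/h; ν_D = −1, so ξ = 54.78/1 = 54.78 kmol/h.
Outlet amounts (n = n₀ + ν ξ):
  D: 332 − 1(54.78) = 277.2
  F: 0 + 1(54.78) = 54.78
  E: 85.1 (inert)
Total out = 417.1 kmol/h; y_F = 54.78 / 417.1 = 0.1313.

0.131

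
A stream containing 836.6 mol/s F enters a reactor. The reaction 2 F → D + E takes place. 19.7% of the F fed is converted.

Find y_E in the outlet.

0.0985

F reacted = 0.197 × 836.6 = 164.8 mol/s; ν_F = −2, so ξ = 164.8/2 = 82.41 mol/s.
Outlet amounts (n = n₀ + ν ξ):
  F: 836.6 − 2(82.41) = 671.8
  D: 0 + 1(82.41) = 82.41
  E: 0 + 1(82.41) = 82.41
Total out = 836.6 mol/s; y_E = 82.41 / 836.6 = 0.0985.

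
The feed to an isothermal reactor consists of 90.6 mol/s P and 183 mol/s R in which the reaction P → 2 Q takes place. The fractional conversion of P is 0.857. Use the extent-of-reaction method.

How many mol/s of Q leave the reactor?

P reacted = 0.857 × 90.6 = 77.64 mol/s; ν_P = −1, so ξ = 77.64/1 = 77.64 mol/s.
Outlet amounts (n = n₀ + ν ξ):
  P: 90.6 − 1(77.64) = 12.96
  Q: 0 + 2(77.64) = 155.3
  R: 183 (inert)

155 mol/s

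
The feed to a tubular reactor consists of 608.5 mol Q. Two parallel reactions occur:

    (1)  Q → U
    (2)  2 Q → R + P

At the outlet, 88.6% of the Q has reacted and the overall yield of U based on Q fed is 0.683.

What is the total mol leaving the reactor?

608 mol

Yield of U: 1ξ₁ / 608.5 = 0.683 → ξ₁ = 415.6 mol.
Conversion of Q: 1ξ₁ + 2ξ₂ = 0.886 × 608.5 = 539.1 → ξ₂ = 61.76 mol.
Outlet amounts (n = n₀ + Σ ν·ξ):
  Q: 608.5 − 1(415.6) − 2(61.76) = 69.37
  U: 0 + 1(415.6) = 415.6
  R: 0 + 1(61.76) = 61.76
  P: 0 + 1(61.76) = 61.76
Total out = 69.37 + 415.6 + 61.76 + 61.76 = 608.5 mol.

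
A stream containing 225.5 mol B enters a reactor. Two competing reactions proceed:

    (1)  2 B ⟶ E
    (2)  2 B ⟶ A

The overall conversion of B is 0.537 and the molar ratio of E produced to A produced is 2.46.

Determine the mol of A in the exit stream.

Conversion of B: B consumed = 0.537 × 225.5 = 121.1 mol = 2ξ₁ + 2ξ₂.
Selectivity: 1ξ₁ / (1ξ₂) = 2.46 → ξ₁ = 2.46 ξ₂.
Substitute: (2·2.46 + 2) ξ₂ = 121.1 → ξ₂ = 17.5 mol, ξ₁ = 43.05 mol.
Outlet amounts (n = n₀ + Σ ν·ξ):
  B: 225.5 − 2(43.05) − 2(17.5) = 104.4
  E: 0 + 1(43.05) = 43.05
  A: 0 + 1(17.5) = 17.5

17.5 mol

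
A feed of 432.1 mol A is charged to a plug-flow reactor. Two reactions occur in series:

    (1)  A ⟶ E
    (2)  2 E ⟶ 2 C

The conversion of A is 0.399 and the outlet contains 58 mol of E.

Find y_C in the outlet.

Conversion of A: A consumed = 1ξ₁ = 0.399 × 432.1 → ξ₁ = 172.4 mol.
E balance: n_E = 0 + 1ξ₁ − 2ξ₂ = 58 → ξ₂ = (1·172.4 − 58)/2 = 57.2 mol.
Outlet amounts (n = n₀ + Σ ν·ξ):
  A: 432.1 − 1(172.4) = 259.7
  E: 0 + 1(172.4) − 2(57.2) = 58
  C: 0 + 2(57.2) = 114.4
Total out = 432.1 mol; y_C = 114.4 / 432.1 = 0.2648.

0.265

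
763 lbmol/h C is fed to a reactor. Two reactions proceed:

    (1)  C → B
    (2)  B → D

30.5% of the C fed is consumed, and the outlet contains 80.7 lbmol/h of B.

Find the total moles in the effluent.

Conversion of C: C consumed = 1ξ₁ = 0.305 × 763 → ξ₁ = 232.7 lbmol/h.
B balance: n_B = 0 + 1ξ₁ − 1ξ₂ = 80.7 → ξ₂ = (1·232.7 − 80.7)/1 = 152 lbmol/h.
Outlet amounts (n = n₀ + Σ ν·ξ):
  C: 763 − 1(232.7) = 530.3
  B: 0 + 1(232.7) − 1(152) = 80.7
  D: 0 + 1(152) = 152
Total out = 530.3 + 80.7 + 152 = 763 lbmol/h.

763 lbmol/h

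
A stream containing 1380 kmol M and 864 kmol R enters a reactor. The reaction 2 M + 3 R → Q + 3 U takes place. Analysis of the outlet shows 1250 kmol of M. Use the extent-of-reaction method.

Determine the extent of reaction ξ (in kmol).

For M: n = n₀ − 2ξ → 1250 = 1380 − 2ξ, giving ξ = 65 kmol.
Outlet amounts (n = n₀ + ν ξ):
  M: 1380 − 2(65) = 1250
  R: 864 − 3(65) = 669
  Q: 0 + 1(65) = 65
  U: 0 + 3(65) = 195

ξ = 65 kmol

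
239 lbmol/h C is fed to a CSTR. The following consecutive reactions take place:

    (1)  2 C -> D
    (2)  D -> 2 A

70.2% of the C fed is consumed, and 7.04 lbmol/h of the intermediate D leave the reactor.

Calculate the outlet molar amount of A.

154 lbmol/h

Conversion of C: C consumed = 2ξ₁ = 0.702 × 239 → ξ₁ = 83.89 lbmol/h.
D balance: n_D = 0 + 1ξ₁ − 1ξ₂ = 7.04 → ξ₂ = (1·83.89 − 7.04)/1 = 76.85 lbmol/h.
Outlet amounts (n = n₀ + Σ ν·ξ):
  C: 239 − 2(83.89) = 71.22
  D: 0 + 1(83.89) − 1(76.85) = 7.04
  A: 0 + 2(76.85) = 153.7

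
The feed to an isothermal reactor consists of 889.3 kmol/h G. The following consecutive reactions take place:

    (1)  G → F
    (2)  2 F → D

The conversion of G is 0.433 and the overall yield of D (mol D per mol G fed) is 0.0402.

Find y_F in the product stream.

Conversion of G: G consumed = 1ξ₁ = 0.433 × 889.3 → ξ₁ = 385.1 kmol/h.
Yield of D: 1ξ₂ / 889.3 = 0.0402 → ξ₂ = 35.75 kmol/h.
Outlet amounts (n = n₀ + Σ ν·ξ):
  G: 889.3 − 1(385.1) = 504.2
  F: 0 + 1(385.1) − 2(35.75) = 313.6
  D: 0 + 1(35.75) = 35.75
Total out = 853.6 kmol/h; y_F = 313.6 / 853.6 = 0.3674.

0.367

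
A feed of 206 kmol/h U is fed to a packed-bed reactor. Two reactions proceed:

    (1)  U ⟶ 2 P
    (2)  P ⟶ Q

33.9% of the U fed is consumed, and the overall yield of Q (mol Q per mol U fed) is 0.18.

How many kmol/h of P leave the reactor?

103 kmol/h

Conversion of U: U consumed = 1ξ₁ = 0.339 × 206 → ξ₁ = 69.83 kmol/h.
Yield of Q: 1ξ₂ / 206 = 0.18 → ξ₂ = 37.08 kmol/h.
Outlet amounts (n = n₀ + Σ ν·ξ):
  U: 206 − 1(69.83) = 136.2
  P: 0 + 2(69.83) − 1(37.08) = 102.6
  Q: 0 + 1(37.08) = 37.08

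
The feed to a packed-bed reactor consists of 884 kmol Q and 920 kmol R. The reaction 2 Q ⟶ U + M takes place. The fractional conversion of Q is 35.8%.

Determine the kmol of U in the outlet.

Q reacted = 0.358 × 884 = 316.5 kmol; ν_Q = −2, so ξ = 316.5/2 = 158.2 kmol.
Outlet amounts (n = n₀ + ν ξ):
  Q: 884 − 2(158.2) = 567.5
  U: 0 + 1(158.2) = 158.2
  M: 0 + 1(158.2) = 158.2
  R: 920 (inert)

158 kmol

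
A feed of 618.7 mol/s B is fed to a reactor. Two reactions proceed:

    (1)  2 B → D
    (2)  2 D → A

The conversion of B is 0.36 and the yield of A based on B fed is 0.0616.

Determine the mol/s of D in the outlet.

Conversion of B: B consumed = 2ξ₁ = 0.36 × 618.7 → ξ₁ = 111.4 mol/s.
Yield of A: 1ξ₂ / 618.7 = 0.0616 → ξ₂ = 38.11 mol/s.
Outlet amounts (n = n₀ + Σ ν·ξ):
  B: 618.7 − 2(111.4) = 396
  D: 0 + 1(111.4) − 2(38.11) = 35.14
  A: 0 + 1(38.11) = 38.11

35.1 mol/s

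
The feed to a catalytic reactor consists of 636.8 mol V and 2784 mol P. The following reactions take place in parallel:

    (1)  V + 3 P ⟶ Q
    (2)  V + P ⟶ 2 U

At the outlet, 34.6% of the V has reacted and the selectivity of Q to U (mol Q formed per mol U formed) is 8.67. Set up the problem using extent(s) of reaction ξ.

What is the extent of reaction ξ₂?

Conversion of V: V consumed = 0.346 × 636.8 = 220.3 mol = 1ξ₁ + 1ξ₂.
Selectivity: 1ξ₁ / (2ξ₂) = 8.67 → ξ₁ = 17.34 ξ₂.
Substitute: (1·17.34 + 1) ξ₂ = 220.3 → ξ₂ = 12.01 mol, ξ₁ = 208.3 mol.
Outlet amounts (n = n₀ + Σ ν·ξ):
  V: 636.8 − 1(208.3) − 1(12.01) = 416.5
  P: 2784 − 3(208.3) − 1(12.01) = 2147
  Q: 0 + 1(208.3) = 208.3
  U: 0 + 2(12.01) = 24.03

ξ₂ = 12 mol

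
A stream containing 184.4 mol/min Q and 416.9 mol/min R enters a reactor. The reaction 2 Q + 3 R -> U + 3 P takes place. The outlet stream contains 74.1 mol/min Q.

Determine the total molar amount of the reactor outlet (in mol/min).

546 mol/min

For Q: n = n₀ − 2ξ → 74.1 = 184.4 − 2ξ, giving ξ = 55.15 mol/min.
Outlet amounts (n = n₀ + ν ξ):
  Q: 184.4 − 2(55.15) = 74.1
  R: 416.9 − 3(55.15) = 251.4
  U: 0 + 1(55.15) = 55.15
  P: 0 + 3(55.15) = 165.5
Total out = 74.1 + 251.4 + 55.15 + 165.5 = 546.1 mol/min.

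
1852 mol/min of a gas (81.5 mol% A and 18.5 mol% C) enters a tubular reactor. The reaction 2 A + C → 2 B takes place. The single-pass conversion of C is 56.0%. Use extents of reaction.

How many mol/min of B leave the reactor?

384 mol/min

C reacted = 0.56 × 342.6 = 191.9 mol/min; ν_C = −1, so ξ = 191.9/1 = 191.9 mol/min.
Outlet amounts (n = n₀ + ν ξ):
  A: 1509 − 2(191.9) = 1126
  C: 342.6 − 1(191.9) = 150.8
  B: 0 + 2(191.9) = 383.7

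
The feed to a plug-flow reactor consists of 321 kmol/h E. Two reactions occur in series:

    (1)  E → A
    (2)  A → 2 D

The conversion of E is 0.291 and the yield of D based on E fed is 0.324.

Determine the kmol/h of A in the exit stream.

41.4 kmol/h

Conversion of E: E consumed = 1ξ₁ = 0.291 × 321 → ξ₁ = 93.41 kmol/h.
Yield of D: 2ξ₂ / 321 = 0.324 → ξ₂ = 52 kmol/h.
Outlet amounts (n = n₀ + Σ ν·ξ):
  E: 321 − 1(93.41) = 227.6
  A: 0 + 1(93.41) − 1(52) = 41.41
  D: 0 + 2(52) = 104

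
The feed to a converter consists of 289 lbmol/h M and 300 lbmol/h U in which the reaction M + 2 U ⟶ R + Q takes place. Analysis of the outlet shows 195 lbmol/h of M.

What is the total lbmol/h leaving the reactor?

495 lbmol/h

For M: n = n₀ − 1ξ → 195 = 289 − 1ξ, giving ξ = 94 lbmol/h.
Outlet amounts (n = n₀ + ν ξ):
  M: 289 − 1(94) = 195
  U: 300 − 2(94) = 112
  R: 0 + 1(94) = 94
  Q: 0 + 1(94) = 94
Total out = 195 + 112 + 94 + 94 = 495 lbmol/h.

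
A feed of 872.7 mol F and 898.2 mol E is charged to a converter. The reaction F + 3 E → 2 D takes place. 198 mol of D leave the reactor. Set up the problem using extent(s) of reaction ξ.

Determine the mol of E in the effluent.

For D: n = n₀ + 2ξ → 198 = 0 + 2ξ, giving ξ = 99 mol.
Outlet amounts (n = n₀ + ν ξ):
  F: 872.7 − 1(99) = 773.7
  E: 898.2 − 3(99) = 601.2
  D: 0 + 2(99) = 198

601 mol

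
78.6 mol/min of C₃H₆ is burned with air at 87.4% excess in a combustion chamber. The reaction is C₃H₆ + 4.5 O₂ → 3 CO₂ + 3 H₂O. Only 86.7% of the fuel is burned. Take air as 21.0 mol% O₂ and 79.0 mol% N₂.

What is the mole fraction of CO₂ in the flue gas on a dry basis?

0.0667

Stoichiometric O₂ = 4.5 × 78.6 = 353.7 mol/min; O₂ fed = 353.7 × 1.874 = 662.8 mol/min.
N₂ fed = 662.8 × 79/21 = 2494 mol/min.
Fuel reacted = 0.867 × 78.6 → ξ = 68.15 mol/min.
Outlet (n = n₀ + ν ξ):
  C₃H₆: 78.6 − 1(68.15) = 10.45
  O₂: 662.8 − 4.5(68.15) = 356.2
  N₂: 2494 (inert)
  CO₂: 0 + 3(68.15) = 204.4
  H₂O: 0 + 3(68.15) = 204.4
Dry total = 3065 mol/min; y_CO₂ (dry) = 204.4 / 3065 = 0.06671.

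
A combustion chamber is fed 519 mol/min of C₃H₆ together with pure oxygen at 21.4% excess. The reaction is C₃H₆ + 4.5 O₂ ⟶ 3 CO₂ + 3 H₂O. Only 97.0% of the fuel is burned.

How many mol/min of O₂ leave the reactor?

570 mol/min

Stoichiometric O₂ = 4.5 × 519 = 2336 mol/min; O₂ fed = 2336 × 1.214 = 2835 mol/min.
Fuel reacted = 0.97 × 519 → ξ = 503.4 mol/min.
Outlet (n = n₀ + ν ξ):
  C₃H₆: 519 − 1(503.4) = 15.57
  O₂: 2835 − 4.5(503.4) = 569.9
  CO₂: 0 + 3(503.4) = 1510
  H₂O: 0 + 3(503.4) = 1510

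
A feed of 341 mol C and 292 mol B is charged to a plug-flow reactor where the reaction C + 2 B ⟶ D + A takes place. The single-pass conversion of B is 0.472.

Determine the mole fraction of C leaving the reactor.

0.482

B reacted = 0.472 × 292 = 137.8 mol; ν_B = −2, so ξ = 137.8/2 = 68.91 mol.
Outlet amounts (n = n₀ + ν ξ):
  C: 341 − 1(68.91) = 272.1
  B: 292 − 2(68.91) = 154.2
  D: 0 + 1(68.91) = 68.91
  A: 0 + 1(68.91) = 68.91
Total out = 564.1 mol; y_C = 272.1 / 564.1 = 0.4824.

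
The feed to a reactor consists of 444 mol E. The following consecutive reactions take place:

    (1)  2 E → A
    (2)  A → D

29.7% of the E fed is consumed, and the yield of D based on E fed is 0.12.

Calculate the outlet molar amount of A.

12.7 mol

Conversion of E: E consumed = 2ξ₁ = 0.297 × 444 → ξ₁ = 65.93 mol.
Yield of D: 1ξ₂ / 444 = 0.12 → ξ₂ = 53.28 mol.
Outlet amounts (n = n₀ + Σ ν·ξ):
  E: 444 − 2(65.93) = 312.1
  A: 0 + 1(65.93) − 1(53.28) = 12.65
  D: 0 + 1(53.28) = 53.28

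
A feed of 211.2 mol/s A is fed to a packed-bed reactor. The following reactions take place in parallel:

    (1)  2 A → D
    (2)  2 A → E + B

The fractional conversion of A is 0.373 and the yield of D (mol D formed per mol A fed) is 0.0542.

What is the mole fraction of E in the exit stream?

0.14

Yield of D: 1ξ₁ / 211.2 = 0.0542 → ξ₁ = 11.45 mol/s.
Conversion of A: 2ξ₁ + 2ξ₂ = 0.373 × 211.2 = 78.78 → ξ₂ = 27.94 mol/s.
Outlet amounts (n = n₀ + Σ ν·ξ):
  A: 211.2 − 2(11.45) − 2(27.94) = 132.4
  D: 0 + 1(11.45) = 11.45
  E: 0 + 1(27.94) = 27.94
  B: 0 + 1(27.94) = 27.94
Total out = 199.8 mol/s; y_E = 27.94 / 199.8 = 0.1399.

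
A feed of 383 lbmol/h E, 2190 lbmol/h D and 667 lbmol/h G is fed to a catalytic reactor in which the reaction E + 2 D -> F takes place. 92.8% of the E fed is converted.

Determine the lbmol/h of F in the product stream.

355 lbmol/h

E reacted = 0.928 × 383 = 355.4 lbmol/h; ν_E = −1, so ξ = 355.4/1 = 355.4 lbmol/h.
Outlet amounts (n = n₀ + ν ξ):
  E: 383 − 1(355.4) = 27.58
  D: 2190 − 2(355.4) = 1479
  F: 0 + 1(355.4) = 355.4
  G: 667 (inert)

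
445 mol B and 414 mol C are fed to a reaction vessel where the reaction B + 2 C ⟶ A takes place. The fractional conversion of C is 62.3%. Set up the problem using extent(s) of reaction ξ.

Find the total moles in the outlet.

601 mol

C reacted = 0.623 × 414 = 257.9 mol; ν_C = −2, so ξ = 257.9/2 = 129 mol.
Outlet amounts (n = n₀ + ν ξ):
  B: 445 − 1(129) = 316
  C: 414 − 2(129) = 156.1
  A: 0 + 1(129) = 129
Total out = 316 + 156.1 + 129 = 601.1 mol.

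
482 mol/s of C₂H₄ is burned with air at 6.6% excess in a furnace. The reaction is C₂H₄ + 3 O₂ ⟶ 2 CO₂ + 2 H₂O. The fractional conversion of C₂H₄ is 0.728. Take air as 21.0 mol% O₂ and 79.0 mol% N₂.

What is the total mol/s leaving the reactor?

7820 mol/s

Stoichiometric O₂ = 3 × 482 = 1446 mol/s; O₂ fed = 1446 × 1.066 = 1541 mol/s.
N₂ fed = 1541 × 79/21 = 5799 mol/s.
Fuel reacted = 0.728 × 482 → ξ = 350.9 mol/s.
Outlet (n = n₀ + ν ξ):
  C₂H₄: 482 − 1(350.9) = 131.1
  O₂: 1541 − 3(350.9) = 488.7
  N₂: 5799 (inert)
  CO₂: 0 + 2(350.9) = 701.8
  H₂O: 0 + 2(350.9) = 701.8
Total out = 131.1 + 488.7 + 5799 + 701.8 + 701.8 = 7822 mol/s.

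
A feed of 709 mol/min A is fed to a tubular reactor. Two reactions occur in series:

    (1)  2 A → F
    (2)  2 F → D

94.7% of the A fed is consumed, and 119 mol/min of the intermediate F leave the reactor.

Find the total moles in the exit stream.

265 mol/min

Conversion of A: A consumed = 2ξ₁ = 0.947 × 709 → ξ₁ = 335.7 mol/min.
F balance: n_F = 0 + 1ξ₁ − 2ξ₂ = 119 → ξ₂ = (1·335.7 − 119)/2 = 108.4 mol/min.
Outlet amounts (n = n₀ + Σ ν·ξ):
  A: 709 − 2(335.7) = 37.58
  F: 0 + 1(335.7) − 2(108.4) = 119
  D: 0 + 1(108.4) = 108.4
Total out = 37.58 + 119 + 108.4 = 264.9 mol/min.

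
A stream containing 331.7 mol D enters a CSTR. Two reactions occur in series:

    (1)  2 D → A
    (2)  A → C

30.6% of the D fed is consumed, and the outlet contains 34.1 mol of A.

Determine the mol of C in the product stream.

16.7 mol

Conversion of D: D consumed = 2ξ₁ = 0.306 × 331.7 → ξ₁ = 50.75 mol.
A balance: n_A = 0 + 1ξ₁ − 1ξ₂ = 34.1 → ξ₂ = (1·50.75 − 34.1)/1 = 16.65 mol.
Outlet amounts (n = n₀ + Σ ν·ξ):
  D: 331.7 − 2(50.75) = 230.2
  A: 0 + 1(50.75) − 1(16.65) = 34.1
  C: 0 + 1(16.65) = 16.65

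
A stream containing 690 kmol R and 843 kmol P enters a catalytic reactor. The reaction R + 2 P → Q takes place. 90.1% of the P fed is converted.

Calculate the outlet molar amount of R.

P reacted = 0.901 × 843 = 759.5 kmol; ν_P = −2, so ξ = 759.5/2 = 379.8 kmol.
Outlet amounts (n = n₀ + ν ξ):
  R: 690 − 1(379.8) = 310.2
  P: 843 − 2(379.8) = 83.46
  Q: 0 + 1(379.8) = 379.8

310 kmol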